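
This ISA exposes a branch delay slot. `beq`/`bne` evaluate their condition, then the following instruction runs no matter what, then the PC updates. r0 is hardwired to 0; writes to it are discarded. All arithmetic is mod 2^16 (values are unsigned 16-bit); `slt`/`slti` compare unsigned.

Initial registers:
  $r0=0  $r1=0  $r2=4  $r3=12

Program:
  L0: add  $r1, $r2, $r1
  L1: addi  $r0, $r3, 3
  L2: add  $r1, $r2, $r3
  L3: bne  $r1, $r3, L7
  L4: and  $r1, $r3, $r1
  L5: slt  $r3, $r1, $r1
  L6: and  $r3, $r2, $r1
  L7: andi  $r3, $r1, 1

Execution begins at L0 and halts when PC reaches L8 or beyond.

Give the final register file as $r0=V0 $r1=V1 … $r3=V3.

$r0=0 $r1=0 $r2=4 $r3=0

  step pc=0: add  $r1, $r2, $r1  regs=(0,4,4,12)
  step pc=1: addi  $r0, $r3, 3  regs=(0,4,4,12)
  step pc=2: add  $r1, $r2, $r3  regs=(0,16,4,12)
  step pc=3: bne  $r1, $r3, L7  cond=T  regs=(0,16,4,12)
  step pc=4: and  $r1, $r3, $r1  regs=(0,0,4,12)
  step pc=7: andi  $r3, $r1, 1  regs=(0,0,4,0)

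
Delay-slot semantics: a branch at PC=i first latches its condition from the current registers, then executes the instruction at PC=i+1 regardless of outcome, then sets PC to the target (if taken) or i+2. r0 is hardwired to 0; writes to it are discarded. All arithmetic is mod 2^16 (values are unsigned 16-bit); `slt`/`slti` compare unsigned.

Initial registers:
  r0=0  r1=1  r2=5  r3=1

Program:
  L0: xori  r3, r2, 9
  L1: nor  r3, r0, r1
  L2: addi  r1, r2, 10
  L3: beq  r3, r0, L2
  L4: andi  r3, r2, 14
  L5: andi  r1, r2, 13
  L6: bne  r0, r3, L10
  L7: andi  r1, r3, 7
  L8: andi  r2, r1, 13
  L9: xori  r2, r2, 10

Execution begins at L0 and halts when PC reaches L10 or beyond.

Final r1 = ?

4

[0] xori  r3, r2, 9  →  {r0:0, r1:1, r2:5, r3:12}
[1] nor  r3, r0, r1  →  {r0:0, r1:1, r2:5, r3:65534}
[2] addi  r1, r2, 10  →  {r0:0, r1:15, r2:5, r3:65534}
[3] beq  r3, r0, L2  →  {r0:0, r1:15, r2:5, r3:65534}  ⟨branch fallthrough⟩
[4] andi  r3, r2, 14  →  {r0:0, r1:15, r2:5, r3:4}
[5] andi  r1, r2, 13  →  {r0:0, r1:5, r2:5, r3:4}
[6] bne  r0, r3, L10  →  {r0:0, r1:5, r2:5, r3:4}  ⟨branch taken⟩
[7] andi  r1, r3, 7  →  {r0:0, r1:4, r2:5, r3:4}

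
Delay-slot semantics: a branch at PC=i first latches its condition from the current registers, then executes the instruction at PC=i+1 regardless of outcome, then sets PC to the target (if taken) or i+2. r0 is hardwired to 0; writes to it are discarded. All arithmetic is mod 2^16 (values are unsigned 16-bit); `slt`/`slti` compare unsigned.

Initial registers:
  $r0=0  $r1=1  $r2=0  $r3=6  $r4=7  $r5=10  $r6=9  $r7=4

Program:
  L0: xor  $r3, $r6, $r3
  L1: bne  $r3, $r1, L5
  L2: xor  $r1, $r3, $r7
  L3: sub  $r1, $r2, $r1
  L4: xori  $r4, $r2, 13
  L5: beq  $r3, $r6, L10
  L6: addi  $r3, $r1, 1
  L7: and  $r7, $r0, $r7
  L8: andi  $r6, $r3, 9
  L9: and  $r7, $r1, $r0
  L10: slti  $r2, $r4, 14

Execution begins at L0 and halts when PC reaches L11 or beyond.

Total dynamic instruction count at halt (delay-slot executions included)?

PC=0  xor  $r3, $r6, $r3     | $r0=0 $r1=1 $r2=0 $r3=15 $r4=7 $r5=10 $r6=9 $r7=4
PC=1  bne  $r3, $r1, L5      | $r0=0 $r1=1 $r2=0 $r3=15 $r4=7 $r5=10 $r6=9 $r7=4  [TAKEN]
PC=2  xor  $r1, $r3, $r7     | $r0=0 $r1=11 $r2=0 $r3=15 $r4=7 $r5=10 $r6=9 $r7=4
PC=5  beq  $r3, $r6, L10     | $r0=0 $r1=11 $r2=0 $r3=15 $r4=7 $r5=10 $r6=9 $r7=4  [not taken]
PC=6  addi  $r3, $r1, 1      | $r0=0 $r1=11 $r2=0 $r3=12 $r4=7 $r5=10 $r6=9 $r7=4
PC=7  and  $r7, $r0, $r7     | $r0=0 $r1=11 $r2=0 $r3=12 $r4=7 $r5=10 $r6=9 $r7=0
PC=8  andi  $r6, $r3, 9      | $r0=0 $r1=11 $r2=0 $r3=12 $r4=7 $r5=10 $r6=8 $r7=0
PC=9  and  $r7, $r1, $r0     | $r0=0 $r1=11 $r2=0 $r3=12 $r4=7 $r5=10 $r6=8 $r7=0
PC=10 slti  $r2, $r4, 14     | $r0=0 $r1=11 $r2=1 $r3=12 $r4=7 $r5=10 $r6=8 $r7=0

9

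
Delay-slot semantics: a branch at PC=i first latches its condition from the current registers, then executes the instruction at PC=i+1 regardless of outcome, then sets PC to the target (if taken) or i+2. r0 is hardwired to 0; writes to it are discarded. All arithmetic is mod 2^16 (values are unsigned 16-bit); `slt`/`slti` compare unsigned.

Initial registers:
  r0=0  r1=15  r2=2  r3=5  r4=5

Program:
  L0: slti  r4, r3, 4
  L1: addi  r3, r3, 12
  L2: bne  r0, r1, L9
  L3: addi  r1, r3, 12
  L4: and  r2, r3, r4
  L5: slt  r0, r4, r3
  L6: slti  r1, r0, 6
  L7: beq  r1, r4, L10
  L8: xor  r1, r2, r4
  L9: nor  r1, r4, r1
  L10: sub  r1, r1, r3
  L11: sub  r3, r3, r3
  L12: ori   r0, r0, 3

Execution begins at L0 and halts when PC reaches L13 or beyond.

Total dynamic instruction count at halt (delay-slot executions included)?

[0] slti  r4, r3, 4  →  {r0:0, r1:15, r2:2, r3:5, r4:0}
[1] addi  r3, r3, 12  →  {r0:0, r1:15, r2:2, r3:17, r4:0}
[2] bne  r0, r1, L9  →  {r0:0, r1:15, r2:2, r3:17, r4:0}  ⟨branch taken⟩
[3] addi  r1, r3, 12  →  {r0:0, r1:29, r2:2, r3:17, r4:0}
[9] nor  r1, r4, r1  →  {r0:0, r1:65506, r2:2, r3:17, r4:0}
[10] sub  r1, r1, r3  →  {r0:0, r1:65489, r2:2, r3:17, r4:0}
[11] sub  r3, r3, r3  →  {r0:0, r1:65489, r2:2, r3:0, r4:0}
[12] ori   r0, r0, 3  →  {r0:0, r1:65489, r2:2, r3:0, r4:0}

8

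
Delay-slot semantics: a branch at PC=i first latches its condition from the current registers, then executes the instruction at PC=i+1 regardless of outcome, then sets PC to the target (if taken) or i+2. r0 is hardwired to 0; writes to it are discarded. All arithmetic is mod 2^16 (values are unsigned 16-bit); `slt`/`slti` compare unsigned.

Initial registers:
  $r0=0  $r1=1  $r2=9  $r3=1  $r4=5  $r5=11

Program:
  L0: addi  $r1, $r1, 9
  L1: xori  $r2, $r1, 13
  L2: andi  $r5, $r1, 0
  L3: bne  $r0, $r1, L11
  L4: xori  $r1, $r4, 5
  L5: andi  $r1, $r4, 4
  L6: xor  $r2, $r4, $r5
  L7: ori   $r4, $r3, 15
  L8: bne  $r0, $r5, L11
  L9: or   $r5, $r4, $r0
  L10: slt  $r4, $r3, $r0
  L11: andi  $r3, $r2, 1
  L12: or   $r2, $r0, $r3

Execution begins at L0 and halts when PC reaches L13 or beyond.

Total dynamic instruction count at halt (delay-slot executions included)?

7

  step pc=0: addi  $r1, $r1, 9  regs=(0,10,9,1,5,11)
  step pc=1: xori  $r2, $r1, 13  regs=(0,10,7,1,5,11)
  step pc=2: andi  $r5, $r1, 0  regs=(0,10,7,1,5,0)
  step pc=3: bne  $r0, $r1, L11  cond=T  regs=(0,10,7,1,5,0)
  step pc=4: xori  $r1, $r4, 5  regs=(0,0,7,1,5,0)
  step pc=11: andi  $r3, $r2, 1  regs=(0,0,7,1,5,0)
  step pc=12: or   $r2, $r0, $r3  regs=(0,0,1,1,5,0)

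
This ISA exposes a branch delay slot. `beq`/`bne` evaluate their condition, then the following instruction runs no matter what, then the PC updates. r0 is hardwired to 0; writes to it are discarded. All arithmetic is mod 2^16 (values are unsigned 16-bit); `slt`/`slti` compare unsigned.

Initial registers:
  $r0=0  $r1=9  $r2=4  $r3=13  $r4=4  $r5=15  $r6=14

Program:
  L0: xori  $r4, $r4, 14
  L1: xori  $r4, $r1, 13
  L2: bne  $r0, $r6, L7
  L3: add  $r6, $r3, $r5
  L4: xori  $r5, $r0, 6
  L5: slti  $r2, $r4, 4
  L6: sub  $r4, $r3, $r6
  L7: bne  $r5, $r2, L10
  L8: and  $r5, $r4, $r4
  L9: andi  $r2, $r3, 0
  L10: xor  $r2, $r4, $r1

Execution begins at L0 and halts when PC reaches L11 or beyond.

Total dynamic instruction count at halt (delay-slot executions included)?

7

[0] xori  $r4, $r4, 14  →  {$r0:0, $r1:9, $r2:4, $r3:13, $r4:10, $r5:15, $r6:14}
[1] xori  $r4, $r1, 13  →  {$r0:0, $r1:9, $r2:4, $r3:13, $r4:4, $r5:15, $r6:14}
[2] bne  $r0, $r6, L7  →  {$r0:0, $r1:9, $r2:4, $r3:13, $r4:4, $r5:15, $r6:14}  ⟨branch taken⟩
[3] add  $r6, $r3, $r5  →  {$r0:0, $r1:9, $r2:4, $r3:13, $r4:4, $r5:15, $r6:28}
[7] bne  $r5, $r2, L10  →  {$r0:0, $r1:9, $r2:4, $r3:13, $r4:4, $r5:15, $r6:28}  ⟨branch taken⟩
[8] and  $r5, $r4, $r4  →  {$r0:0, $r1:9, $r2:4, $r3:13, $r4:4, $r5:4, $r6:28}
[10] xor  $r2, $r4, $r1  →  {$r0:0, $r1:9, $r2:13, $r3:13, $r4:4, $r5:4, $r6:28}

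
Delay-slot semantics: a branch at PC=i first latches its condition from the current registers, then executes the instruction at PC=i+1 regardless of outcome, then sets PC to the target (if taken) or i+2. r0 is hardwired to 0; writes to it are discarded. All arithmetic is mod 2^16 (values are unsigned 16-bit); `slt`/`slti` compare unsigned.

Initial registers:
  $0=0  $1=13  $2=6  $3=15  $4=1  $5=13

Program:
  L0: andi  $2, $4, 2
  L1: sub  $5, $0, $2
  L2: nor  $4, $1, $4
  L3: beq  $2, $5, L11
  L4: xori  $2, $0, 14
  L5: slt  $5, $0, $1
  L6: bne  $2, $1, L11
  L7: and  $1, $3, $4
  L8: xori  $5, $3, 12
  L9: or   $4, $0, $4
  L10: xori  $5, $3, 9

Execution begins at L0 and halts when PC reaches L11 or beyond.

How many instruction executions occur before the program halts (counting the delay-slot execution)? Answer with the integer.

5

#0 andi  $2, $4, 2 ; 0/13/0/15/1/13
#1 sub  $5, $0, $2 ; 0/13/0/15/1/0
#2 nor  $4, $1, $4 ; 0/13/0/15/65522/0
#3 beq  $2, $5, L11 ; 0/13/0/15/65522/0 ; →target
#4 xori  $2, $0, 14 ; 0/13/14/15/65522/0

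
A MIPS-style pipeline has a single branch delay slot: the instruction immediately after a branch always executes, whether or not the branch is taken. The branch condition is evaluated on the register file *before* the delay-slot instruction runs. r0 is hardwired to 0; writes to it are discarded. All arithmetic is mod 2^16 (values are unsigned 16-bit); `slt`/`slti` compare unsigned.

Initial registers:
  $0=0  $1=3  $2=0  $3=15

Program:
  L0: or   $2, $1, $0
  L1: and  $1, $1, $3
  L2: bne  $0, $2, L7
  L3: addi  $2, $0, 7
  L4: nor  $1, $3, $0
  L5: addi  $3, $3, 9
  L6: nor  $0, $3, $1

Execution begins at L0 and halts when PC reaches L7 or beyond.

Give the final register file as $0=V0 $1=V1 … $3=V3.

PC=0  or   $2, $1, $0        | $0=0 $1=3 $2=3 $3=15
PC=1  and  $1, $1, $3        | $0=0 $1=3 $2=3 $3=15
PC=2  bne  $0, $2, L7        | $0=0 $1=3 $2=3 $3=15  [TAKEN]
PC=3  addi  $2, $0, 7        | $0=0 $1=3 $2=7 $3=15

$0=0 $1=3 $2=7 $3=15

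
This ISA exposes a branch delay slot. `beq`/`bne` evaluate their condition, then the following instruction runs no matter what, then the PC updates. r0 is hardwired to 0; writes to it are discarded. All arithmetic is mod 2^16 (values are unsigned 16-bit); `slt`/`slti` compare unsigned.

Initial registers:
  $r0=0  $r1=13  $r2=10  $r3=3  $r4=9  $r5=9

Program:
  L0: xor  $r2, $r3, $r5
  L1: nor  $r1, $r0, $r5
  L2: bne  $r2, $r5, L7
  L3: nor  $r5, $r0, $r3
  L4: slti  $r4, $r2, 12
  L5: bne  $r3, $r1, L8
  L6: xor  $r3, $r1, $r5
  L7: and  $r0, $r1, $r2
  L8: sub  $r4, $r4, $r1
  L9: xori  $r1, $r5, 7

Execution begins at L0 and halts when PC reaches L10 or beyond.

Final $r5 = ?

65532

[0] xor  $r2, $r3, $r5  →  {$r0:0, $r1:13, $r2:10, $r3:3, $r4:9, $r5:9}
[1] nor  $r1, $r0, $r5  →  {$r0:0, $r1:65526, $r2:10, $r3:3, $r4:9, $r5:9}
[2] bne  $r2, $r5, L7  →  {$r0:0, $r1:65526, $r2:10, $r3:3, $r4:9, $r5:9}  ⟨branch taken⟩
[3] nor  $r5, $r0, $r3  →  {$r0:0, $r1:65526, $r2:10, $r3:3, $r4:9, $r5:65532}
[7] and  $r0, $r1, $r2  →  {$r0:0, $r1:65526, $r2:10, $r3:3, $r4:9, $r5:65532}
[8] sub  $r4, $r4, $r1  →  {$r0:0, $r1:65526, $r2:10, $r3:3, $r4:19, $r5:65532}
[9] xori  $r1, $r5, 7  →  {$r0:0, $r1:65531, $r2:10, $r3:3, $r4:19, $r5:65532}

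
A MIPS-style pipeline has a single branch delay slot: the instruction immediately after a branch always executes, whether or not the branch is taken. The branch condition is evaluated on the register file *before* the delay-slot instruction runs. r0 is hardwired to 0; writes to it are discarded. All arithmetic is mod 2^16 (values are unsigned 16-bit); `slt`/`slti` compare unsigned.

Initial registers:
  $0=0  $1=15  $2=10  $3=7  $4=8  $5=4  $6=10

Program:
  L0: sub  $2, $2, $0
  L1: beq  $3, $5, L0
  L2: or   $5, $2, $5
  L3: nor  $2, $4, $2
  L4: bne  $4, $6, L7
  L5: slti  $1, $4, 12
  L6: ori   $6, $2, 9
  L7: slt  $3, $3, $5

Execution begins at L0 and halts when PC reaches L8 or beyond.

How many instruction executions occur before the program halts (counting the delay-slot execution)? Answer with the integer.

PC=0  sub  $2, $2, $0        | $0=0 $1=15 $2=10 $3=7 $4=8 $5=4 $6=10
PC=1  beq  $3, $5, L0        | $0=0 $1=15 $2=10 $3=7 $4=8 $5=4 $6=10  [not taken]
PC=2  or   $5, $2, $5        | $0=0 $1=15 $2=10 $3=7 $4=8 $5=14 $6=10
PC=3  nor  $2, $4, $2        | $0=0 $1=15 $2=65525 $3=7 $4=8 $5=14 $6=10
PC=4  bne  $4, $6, L7        | $0=0 $1=15 $2=65525 $3=7 $4=8 $5=14 $6=10  [TAKEN]
PC=5  slti  $1, $4, 12       | $0=0 $1=1 $2=65525 $3=7 $4=8 $5=14 $6=10
PC=7  slt  $3, $3, $5        | $0=0 $1=1 $2=65525 $3=1 $4=8 $5=14 $6=10

7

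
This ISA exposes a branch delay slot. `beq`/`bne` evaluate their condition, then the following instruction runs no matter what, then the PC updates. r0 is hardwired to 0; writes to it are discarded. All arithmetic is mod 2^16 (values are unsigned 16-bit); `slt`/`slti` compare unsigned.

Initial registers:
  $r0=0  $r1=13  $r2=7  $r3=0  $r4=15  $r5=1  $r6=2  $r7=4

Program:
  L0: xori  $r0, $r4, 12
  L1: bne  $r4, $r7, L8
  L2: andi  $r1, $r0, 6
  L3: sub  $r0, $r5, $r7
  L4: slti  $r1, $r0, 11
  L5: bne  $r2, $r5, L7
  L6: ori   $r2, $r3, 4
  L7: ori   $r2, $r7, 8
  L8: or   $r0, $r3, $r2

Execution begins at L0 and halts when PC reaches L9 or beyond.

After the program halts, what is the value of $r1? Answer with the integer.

[0] xori  $r0, $r4, 12  →  {$r0:0, $r1:13, $r2:7, $r3:0, $r4:15, $r5:1, $r6:2, $r7:4}
[1] bne  $r4, $r7, L8  →  {$r0:0, $r1:13, $r2:7, $r3:0, $r4:15, $r5:1, $r6:2, $r7:4}  ⟨branch taken⟩
[2] andi  $r1, $r0, 6  →  {$r0:0, $r1:0, $r2:7, $r3:0, $r4:15, $r5:1, $r6:2, $r7:4}
[8] or   $r0, $r3, $r2  →  {$r0:0, $r1:0, $r2:7, $r3:0, $r4:15, $r5:1, $r6:2, $r7:4}

0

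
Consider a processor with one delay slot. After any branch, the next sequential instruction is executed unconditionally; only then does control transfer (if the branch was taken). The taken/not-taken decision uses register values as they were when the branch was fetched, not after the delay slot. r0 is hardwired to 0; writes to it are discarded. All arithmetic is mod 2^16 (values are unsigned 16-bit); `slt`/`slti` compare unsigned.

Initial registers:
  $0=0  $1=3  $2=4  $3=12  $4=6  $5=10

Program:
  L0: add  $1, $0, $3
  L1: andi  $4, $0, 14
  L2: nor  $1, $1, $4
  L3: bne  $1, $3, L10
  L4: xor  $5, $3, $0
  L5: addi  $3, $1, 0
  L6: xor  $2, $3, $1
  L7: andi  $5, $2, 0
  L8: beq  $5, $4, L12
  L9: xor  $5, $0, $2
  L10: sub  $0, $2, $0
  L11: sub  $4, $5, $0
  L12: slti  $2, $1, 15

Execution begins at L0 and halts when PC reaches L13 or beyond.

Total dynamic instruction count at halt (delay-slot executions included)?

8

  step pc=0: add  $1, $0, $3  regs=(0,12,4,12,6,10)
  step pc=1: andi  $4, $0, 14  regs=(0,12,4,12,0,10)
  step pc=2: nor  $1, $1, $4  regs=(0,65523,4,12,0,10)
  step pc=3: bne  $1, $3, L10  cond=T  regs=(0,65523,4,12,0,10)
  step pc=4: xor  $5, $3, $0  regs=(0,65523,4,12,0,12)
  step pc=10: sub  $0, $2, $0  regs=(0,65523,4,12,0,12)
  step pc=11: sub  $4, $5, $0  regs=(0,65523,4,12,12,12)
  step pc=12: slti  $2, $1, 15  regs=(0,65523,0,12,12,12)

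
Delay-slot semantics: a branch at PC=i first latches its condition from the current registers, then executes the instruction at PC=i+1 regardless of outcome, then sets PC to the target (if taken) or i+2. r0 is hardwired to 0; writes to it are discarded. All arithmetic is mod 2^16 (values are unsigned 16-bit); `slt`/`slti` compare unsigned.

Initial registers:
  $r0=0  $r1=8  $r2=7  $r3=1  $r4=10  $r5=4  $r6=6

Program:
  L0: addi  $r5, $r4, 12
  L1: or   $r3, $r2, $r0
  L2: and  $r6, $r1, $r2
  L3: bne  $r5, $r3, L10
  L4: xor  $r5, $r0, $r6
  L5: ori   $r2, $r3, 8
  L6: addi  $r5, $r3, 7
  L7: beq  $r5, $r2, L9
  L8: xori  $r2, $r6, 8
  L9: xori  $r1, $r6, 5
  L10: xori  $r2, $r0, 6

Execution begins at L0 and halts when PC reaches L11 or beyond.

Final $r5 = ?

#0 addi  $r5, $r4, 12 ; 0/8/7/1/10/22/6
#1 or   $r3, $r2, $r0 ; 0/8/7/7/10/22/6
#2 and  $r6, $r1, $r2 ; 0/8/7/7/10/22/0
#3 bne  $r5, $r3, L10 ; 0/8/7/7/10/22/0 ; →target
#4 xor  $r5, $r0, $r6 ; 0/8/7/7/10/0/0
#10 xori  $r2, $r0, 6 ; 0/8/6/7/10/0/0

0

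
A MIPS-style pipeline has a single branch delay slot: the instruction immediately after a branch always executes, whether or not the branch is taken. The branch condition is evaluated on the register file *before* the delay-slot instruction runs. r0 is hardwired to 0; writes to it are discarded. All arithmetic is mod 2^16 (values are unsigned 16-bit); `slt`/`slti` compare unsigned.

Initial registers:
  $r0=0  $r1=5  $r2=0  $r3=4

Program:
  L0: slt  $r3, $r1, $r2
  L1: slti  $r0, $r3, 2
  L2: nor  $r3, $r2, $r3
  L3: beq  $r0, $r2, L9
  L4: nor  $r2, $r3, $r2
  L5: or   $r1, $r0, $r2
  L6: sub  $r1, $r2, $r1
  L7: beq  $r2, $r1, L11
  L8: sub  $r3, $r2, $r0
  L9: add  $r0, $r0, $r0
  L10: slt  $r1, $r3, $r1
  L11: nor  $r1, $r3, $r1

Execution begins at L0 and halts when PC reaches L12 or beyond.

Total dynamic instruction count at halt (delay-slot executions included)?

  step pc=0: slt  $r3, $r1, $r2  regs=(0,5,0,0)
  step pc=1: slti  $r0, $r3, 2  regs=(0,5,0,0)
  step pc=2: nor  $r3, $r2, $r3  regs=(0,5,0,65535)
  step pc=3: beq  $r0, $r2, L9  cond=T  regs=(0,5,0,65535)
  step pc=4: nor  $r2, $r3, $r2  regs=(0,5,0,65535)
  step pc=9: add  $r0, $r0, $r0  regs=(0,5,0,65535)
  step pc=10: slt  $r1, $r3, $r1  regs=(0,0,0,65535)
  step pc=11: nor  $r1, $r3, $r1  regs=(0,0,0,65535)

8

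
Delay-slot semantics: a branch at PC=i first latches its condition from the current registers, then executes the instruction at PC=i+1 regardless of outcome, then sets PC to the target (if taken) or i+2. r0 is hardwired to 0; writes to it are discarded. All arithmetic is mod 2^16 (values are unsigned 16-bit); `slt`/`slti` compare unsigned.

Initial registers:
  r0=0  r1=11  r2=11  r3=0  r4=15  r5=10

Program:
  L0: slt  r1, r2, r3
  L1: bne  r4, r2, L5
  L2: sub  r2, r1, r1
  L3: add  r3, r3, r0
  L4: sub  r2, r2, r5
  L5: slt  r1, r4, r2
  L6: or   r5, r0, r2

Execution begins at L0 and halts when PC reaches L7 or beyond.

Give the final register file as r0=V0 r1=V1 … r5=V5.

r0=0 r1=0 r2=0 r3=0 r4=15 r5=0

#0 slt  r1, r2, r3 ; 0/0/11/0/15/10
#1 bne  r4, r2, L5 ; 0/0/11/0/15/10 ; →target
#2 sub  r2, r1, r1 ; 0/0/0/0/15/10
#5 slt  r1, r4, r2 ; 0/0/0/0/15/10
#6 or   r5, r0, r2 ; 0/0/0/0/15/0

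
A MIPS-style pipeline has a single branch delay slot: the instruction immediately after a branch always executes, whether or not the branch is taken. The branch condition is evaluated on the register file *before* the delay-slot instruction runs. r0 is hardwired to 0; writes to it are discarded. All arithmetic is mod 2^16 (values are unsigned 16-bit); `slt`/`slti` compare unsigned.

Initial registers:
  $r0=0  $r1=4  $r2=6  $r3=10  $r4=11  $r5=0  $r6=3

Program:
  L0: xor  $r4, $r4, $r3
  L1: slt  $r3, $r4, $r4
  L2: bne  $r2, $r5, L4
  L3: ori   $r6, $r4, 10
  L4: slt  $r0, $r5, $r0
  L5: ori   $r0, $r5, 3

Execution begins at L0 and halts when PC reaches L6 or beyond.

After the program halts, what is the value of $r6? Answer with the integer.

11

  step pc=0: xor  $r4, $r4, $r3  regs=(0,4,6,10,1,0,3)
  step pc=1: slt  $r3, $r4, $r4  regs=(0,4,6,0,1,0,3)
  step pc=2: bne  $r2, $r5, L4  cond=T  regs=(0,4,6,0,1,0,3)
  step pc=3: ori   $r6, $r4, 10  regs=(0,4,6,0,1,0,11)
  step pc=4: slt  $r0, $r5, $r0  regs=(0,4,6,0,1,0,11)
  step pc=5: ori   $r0, $r5, 3  regs=(0,4,6,0,1,0,11)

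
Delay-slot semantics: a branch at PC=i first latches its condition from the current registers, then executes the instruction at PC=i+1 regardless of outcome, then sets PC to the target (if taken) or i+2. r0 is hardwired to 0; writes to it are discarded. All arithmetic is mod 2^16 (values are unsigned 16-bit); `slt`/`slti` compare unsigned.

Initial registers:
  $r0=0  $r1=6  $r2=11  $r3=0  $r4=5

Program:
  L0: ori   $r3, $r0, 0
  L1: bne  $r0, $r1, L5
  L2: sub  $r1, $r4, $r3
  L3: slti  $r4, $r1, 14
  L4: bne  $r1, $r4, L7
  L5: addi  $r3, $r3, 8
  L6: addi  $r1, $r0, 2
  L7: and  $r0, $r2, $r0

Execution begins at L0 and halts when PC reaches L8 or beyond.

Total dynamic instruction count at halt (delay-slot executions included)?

PC=0  ori   $r3, $r0, 0      | $r0=0 $r1=6 $r2=11 $r3=0 $r4=5
PC=1  bne  $r0, $r1, L5      | $r0=0 $r1=6 $r2=11 $r3=0 $r4=5  [TAKEN]
PC=2  sub  $r1, $r4, $r3     | $r0=0 $r1=5 $r2=11 $r3=0 $r4=5
PC=5  addi  $r3, $r3, 8      | $r0=0 $r1=5 $r2=11 $r3=8 $r4=5
PC=6  addi  $r1, $r0, 2      | $r0=0 $r1=2 $r2=11 $r3=8 $r4=5
PC=7  and  $r0, $r2, $r0     | $r0=0 $r1=2 $r2=11 $r3=8 $r4=5

6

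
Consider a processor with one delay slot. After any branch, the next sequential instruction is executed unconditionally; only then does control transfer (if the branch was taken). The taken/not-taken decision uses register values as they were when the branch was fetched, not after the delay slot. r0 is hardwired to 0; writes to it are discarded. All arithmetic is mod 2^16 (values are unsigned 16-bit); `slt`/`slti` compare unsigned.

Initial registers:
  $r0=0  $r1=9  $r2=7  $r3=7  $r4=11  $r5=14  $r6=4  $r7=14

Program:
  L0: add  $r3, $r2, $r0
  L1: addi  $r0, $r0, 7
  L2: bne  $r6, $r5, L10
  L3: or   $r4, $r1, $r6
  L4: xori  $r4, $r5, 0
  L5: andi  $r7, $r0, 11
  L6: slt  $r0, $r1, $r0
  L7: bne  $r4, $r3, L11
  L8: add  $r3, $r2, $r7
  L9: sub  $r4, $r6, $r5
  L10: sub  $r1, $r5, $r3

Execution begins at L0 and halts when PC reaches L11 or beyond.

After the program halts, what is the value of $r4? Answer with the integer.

  step pc=0: add  $r3, $r2, $r0  regs=(0,9,7,7,11,14,4,14)
  step pc=1: addi  $r0, $r0, 7  regs=(0,9,7,7,11,14,4,14)
  step pc=2: bne  $r6, $r5, L10  cond=T  regs=(0,9,7,7,11,14,4,14)
  step pc=3: or   $r4, $r1, $r6  regs=(0,9,7,7,13,14,4,14)
  step pc=10: sub  $r1, $r5, $r3  regs=(0,7,7,7,13,14,4,14)

13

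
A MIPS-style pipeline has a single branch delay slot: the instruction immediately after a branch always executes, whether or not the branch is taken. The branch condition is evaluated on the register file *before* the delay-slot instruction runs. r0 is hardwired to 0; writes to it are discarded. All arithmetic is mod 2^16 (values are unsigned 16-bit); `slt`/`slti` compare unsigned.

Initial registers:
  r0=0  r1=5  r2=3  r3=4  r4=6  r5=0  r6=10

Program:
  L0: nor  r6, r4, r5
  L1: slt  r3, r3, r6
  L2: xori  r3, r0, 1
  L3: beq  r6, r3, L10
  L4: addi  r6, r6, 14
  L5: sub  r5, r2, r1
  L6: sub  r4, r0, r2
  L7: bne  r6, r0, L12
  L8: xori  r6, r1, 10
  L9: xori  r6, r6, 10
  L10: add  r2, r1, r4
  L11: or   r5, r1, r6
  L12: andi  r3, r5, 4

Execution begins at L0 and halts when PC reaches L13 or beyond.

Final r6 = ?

PC=0  nor  r6, r4, r5        | r0=0 r1=5 r2=3 r3=4 r4=6 r5=0 r6=65529
PC=1  slt  r3, r3, r6        | r0=0 r1=5 r2=3 r3=1 r4=6 r5=0 r6=65529
PC=2  xori  r3, r0, 1        | r0=0 r1=5 r2=3 r3=1 r4=6 r5=0 r6=65529
PC=3  beq  r6, r3, L10       | r0=0 r1=5 r2=3 r3=1 r4=6 r5=0 r6=65529  [not taken]
PC=4  addi  r6, r6, 14       | r0=0 r1=5 r2=3 r3=1 r4=6 r5=0 r6=7
PC=5  sub  r5, r2, r1        | r0=0 r1=5 r2=3 r3=1 r4=6 r5=65534 r6=7
PC=6  sub  r4, r0, r2        | r0=0 r1=5 r2=3 r3=1 r4=65533 r5=65534 r6=7
PC=7  bne  r6, r0, L12       | r0=0 r1=5 r2=3 r3=1 r4=65533 r5=65534 r6=7  [TAKEN]
PC=8  xori  r6, r1, 10       | r0=0 r1=5 r2=3 r3=1 r4=65533 r5=65534 r6=15
PC=12 andi  r3, r5, 4        | r0=0 r1=5 r2=3 r3=4 r4=65533 r5=65534 r6=15

15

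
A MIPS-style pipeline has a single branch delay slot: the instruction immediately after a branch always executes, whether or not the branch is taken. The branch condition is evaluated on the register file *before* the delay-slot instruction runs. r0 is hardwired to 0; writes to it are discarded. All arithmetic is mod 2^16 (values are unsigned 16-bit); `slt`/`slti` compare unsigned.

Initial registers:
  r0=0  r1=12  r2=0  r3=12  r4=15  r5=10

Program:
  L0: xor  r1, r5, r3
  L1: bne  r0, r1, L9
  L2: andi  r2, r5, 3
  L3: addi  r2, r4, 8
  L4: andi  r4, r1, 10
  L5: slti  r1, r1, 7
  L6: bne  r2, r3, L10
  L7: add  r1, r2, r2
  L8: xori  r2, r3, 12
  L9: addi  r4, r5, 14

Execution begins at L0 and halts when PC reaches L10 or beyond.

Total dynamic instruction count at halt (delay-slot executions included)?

4

PC=0  xor  r1, r5, r3        | r0=0 r1=6 r2=0 r3=12 r4=15 r5=10
PC=1  bne  r0, r1, L9        | r0=0 r1=6 r2=0 r3=12 r4=15 r5=10  [TAKEN]
PC=2  andi  r2, r5, 3        | r0=0 r1=6 r2=2 r3=12 r4=15 r5=10
PC=9  addi  r4, r5, 14       | r0=0 r1=6 r2=2 r3=12 r4=24 r5=10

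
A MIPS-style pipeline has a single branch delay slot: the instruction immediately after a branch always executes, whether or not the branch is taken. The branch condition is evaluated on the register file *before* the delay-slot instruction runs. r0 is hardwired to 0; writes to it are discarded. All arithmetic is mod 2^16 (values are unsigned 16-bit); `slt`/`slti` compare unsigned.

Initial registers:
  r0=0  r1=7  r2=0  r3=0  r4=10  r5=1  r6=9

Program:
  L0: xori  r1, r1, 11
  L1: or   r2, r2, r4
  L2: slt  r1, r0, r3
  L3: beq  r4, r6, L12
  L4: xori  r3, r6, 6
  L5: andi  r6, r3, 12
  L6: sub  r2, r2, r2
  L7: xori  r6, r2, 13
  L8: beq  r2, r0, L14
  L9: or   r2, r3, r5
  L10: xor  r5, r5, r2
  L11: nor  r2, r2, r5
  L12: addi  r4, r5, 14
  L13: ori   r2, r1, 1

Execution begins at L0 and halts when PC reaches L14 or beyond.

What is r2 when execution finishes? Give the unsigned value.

15

PC=0  xori  r1, r1, 11       | r0=0 r1=12 r2=0 r3=0 r4=10 r5=1 r6=9
PC=1  or   r2, r2, r4        | r0=0 r1=12 r2=10 r3=0 r4=10 r5=1 r6=9
PC=2  slt  r1, r0, r3        | r0=0 r1=0 r2=10 r3=0 r4=10 r5=1 r6=9
PC=3  beq  r4, r6, L12       | r0=0 r1=0 r2=10 r3=0 r4=10 r5=1 r6=9  [not taken]
PC=4  xori  r3, r6, 6        | r0=0 r1=0 r2=10 r3=15 r4=10 r5=1 r6=9
PC=5  andi  r6, r3, 12       | r0=0 r1=0 r2=10 r3=15 r4=10 r5=1 r6=12
PC=6  sub  r2, r2, r2        | r0=0 r1=0 r2=0 r3=15 r4=10 r5=1 r6=12
PC=7  xori  r6, r2, 13       | r0=0 r1=0 r2=0 r3=15 r4=10 r5=1 r6=13
PC=8  beq  r2, r0, L14       | r0=0 r1=0 r2=0 r3=15 r4=10 r5=1 r6=13  [TAKEN]
PC=9  or   r2, r3, r5        | r0=0 r1=0 r2=15 r3=15 r4=10 r5=1 r6=13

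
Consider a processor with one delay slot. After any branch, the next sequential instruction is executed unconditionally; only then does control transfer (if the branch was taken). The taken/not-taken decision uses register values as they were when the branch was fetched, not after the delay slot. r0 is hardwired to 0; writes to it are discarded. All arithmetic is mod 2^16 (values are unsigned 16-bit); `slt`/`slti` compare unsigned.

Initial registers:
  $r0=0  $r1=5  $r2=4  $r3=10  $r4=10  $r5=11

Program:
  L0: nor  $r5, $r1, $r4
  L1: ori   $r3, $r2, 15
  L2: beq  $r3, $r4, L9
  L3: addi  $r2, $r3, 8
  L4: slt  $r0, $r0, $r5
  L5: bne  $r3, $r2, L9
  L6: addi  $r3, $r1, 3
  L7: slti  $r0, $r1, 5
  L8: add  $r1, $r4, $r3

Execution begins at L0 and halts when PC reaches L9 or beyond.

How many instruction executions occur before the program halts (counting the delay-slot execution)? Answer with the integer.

PC=0  nor  $r5, $r1, $r4     | $r0=0 $r1=5 $r2=4 $r3=10 $r4=10 $r5=65520
PC=1  ori   $r3, $r2, 15     | $r0=0 $r1=5 $r2=4 $r3=15 $r4=10 $r5=65520
PC=2  beq  $r3, $r4, L9      | $r0=0 $r1=5 $r2=4 $r3=15 $r4=10 $r5=65520  [not taken]
PC=3  addi  $r2, $r3, 8      | $r0=0 $r1=5 $r2=23 $r3=15 $r4=10 $r5=65520
PC=4  slt  $r0, $r0, $r5     | $r0=0 $r1=5 $r2=23 $r3=15 $r4=10 $r5=65520
PC=5  bne  $r3, $r2, L9      | $r0=0 $r1=5 $r2=23 $r3=15 $r4=10 $r5=65520  [TAKEN]
PC=6  addi  $r3, $r1, 3      | $r0=0 $r1=5 $r2=23 $r3=8 $r4=10 $r5=65520

7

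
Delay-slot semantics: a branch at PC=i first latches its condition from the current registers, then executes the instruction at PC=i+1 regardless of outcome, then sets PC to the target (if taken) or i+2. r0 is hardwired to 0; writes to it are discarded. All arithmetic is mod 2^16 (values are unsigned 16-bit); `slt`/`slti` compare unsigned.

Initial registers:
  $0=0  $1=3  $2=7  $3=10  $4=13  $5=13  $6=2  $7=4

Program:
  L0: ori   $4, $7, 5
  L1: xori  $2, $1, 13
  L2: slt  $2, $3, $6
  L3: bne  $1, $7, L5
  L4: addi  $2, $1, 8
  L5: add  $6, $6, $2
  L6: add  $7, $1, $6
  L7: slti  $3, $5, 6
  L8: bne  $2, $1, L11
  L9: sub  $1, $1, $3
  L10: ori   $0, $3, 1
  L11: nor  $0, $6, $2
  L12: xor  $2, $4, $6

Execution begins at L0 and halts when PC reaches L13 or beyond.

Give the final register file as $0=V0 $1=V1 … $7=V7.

#0 ori   $4, $7, 5 ; 0/3/7/10/5/13/2/4
#1 xori  $2, $1, 13 ; 0/3/14/10/5/13/2/4
#2 slt  $2, $3, $6 ; 0/3/0/10/5/13/2/4
#3 bne  $1, $7, L5 ; 0/3/0/10/5/13/2/4 ; →target
#4 addi  $2, $1, 8 ; 0/3/11/10/5/13/2/4
#5 add  $6, $6, $2 ; 0/3/11/10/5/13/13/4
#6 add  $7, $1, $6 ; 0/3/11/10/5/13/13/16
#7 slti  $3, $5, 6 ; 0/3/11/0/5/13/13/16
#8 bne  $2, $1, L11 ; 0/3/11/0/5/13/13/16 ; →target
#9 sub  $1, $1, $3 ; 0/3/11/0/5/13/13/16
#11 nor  $0, $6, $2 ; 0/3/11/0/5/13/13/16
#12 xor  $2, $4, $6 ; 0/3/8/0/5/13/13/16

$0=0 $1=3 $2=8 $3=0 $4=5 $5=13 $6=13 $7=16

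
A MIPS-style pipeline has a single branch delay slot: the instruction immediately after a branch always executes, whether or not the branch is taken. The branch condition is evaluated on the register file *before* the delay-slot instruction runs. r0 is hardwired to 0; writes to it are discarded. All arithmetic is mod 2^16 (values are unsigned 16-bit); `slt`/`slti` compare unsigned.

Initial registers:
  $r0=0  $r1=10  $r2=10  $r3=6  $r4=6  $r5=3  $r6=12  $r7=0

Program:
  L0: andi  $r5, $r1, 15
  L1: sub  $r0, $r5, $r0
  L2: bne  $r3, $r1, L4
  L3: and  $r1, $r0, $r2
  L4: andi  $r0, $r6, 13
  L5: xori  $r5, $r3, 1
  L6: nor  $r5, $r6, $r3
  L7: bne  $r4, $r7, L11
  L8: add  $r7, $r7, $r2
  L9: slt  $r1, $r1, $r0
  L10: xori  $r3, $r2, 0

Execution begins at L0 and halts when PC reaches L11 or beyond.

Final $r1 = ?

  step pc=0: andi  $r5, $r1, 15  regs=(0,10,10,6,6,10,12,0)
  step pc=1: sub  $r0, $r5, $r0  regs=(0,10,10,6,6,10,12,0)
  step pc=2: bne  $r3, $r1, L4  cond=T  regs=(0,10,10,6,6,10,12,0)
  step pc=3: and  $r1, $r0, $r2  regs=(0,0,10,6,6,10,12,0)
  step pc=4: andi  $r0, $r6, 13  regs=(0,0,10,6,6,10,12,0)
  step pc=5: xori  $r5, $r3, 1  regs=(0,0,10,6,6,7,12,0)
  step pc=6: nor  $r5, $r6, $r3  regs=(0,0,10,6,6,65521,12,0)
  step pc=7: bne  $r4, $r7, L11  cond=T  regs=(0,0,10,6,6,65521,12,0)
  step pc=8: add  $r7, $r7, $r2  regs=(0,0,10,6,6,65521,12,10)

0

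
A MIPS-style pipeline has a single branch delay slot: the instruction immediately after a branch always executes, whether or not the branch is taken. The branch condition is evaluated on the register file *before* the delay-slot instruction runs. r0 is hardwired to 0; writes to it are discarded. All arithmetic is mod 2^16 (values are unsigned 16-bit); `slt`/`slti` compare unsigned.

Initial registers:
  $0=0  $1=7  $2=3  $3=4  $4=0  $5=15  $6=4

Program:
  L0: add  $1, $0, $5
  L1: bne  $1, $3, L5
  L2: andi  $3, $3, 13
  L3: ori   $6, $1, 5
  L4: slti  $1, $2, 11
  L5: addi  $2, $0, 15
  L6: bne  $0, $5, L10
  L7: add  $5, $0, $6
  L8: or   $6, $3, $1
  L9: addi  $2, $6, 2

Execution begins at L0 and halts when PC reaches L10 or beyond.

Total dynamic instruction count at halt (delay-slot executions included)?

  step pc=0: add  $1, $0, $5  regs=(0,15,3,4,0,15,4)
  step pc=1: bne  $1, $3, L5  cond=T  regs=(0,15,3,4,0,15,4)
  step pc=2: andi  $3, $3, 13  regs=(0,15,3,4,0,15,4)
  step pc=5: addi  $2, $0, 15  regs=(0,15,15,4,0,15,4)
  step pc=6: bne  $0, $5, L10  cond=T  regs=(0,15,15,4,0,15,4)
  step pc=7: add  $5, $0, $6  regs=(0,15,15,4,0,4,4)

6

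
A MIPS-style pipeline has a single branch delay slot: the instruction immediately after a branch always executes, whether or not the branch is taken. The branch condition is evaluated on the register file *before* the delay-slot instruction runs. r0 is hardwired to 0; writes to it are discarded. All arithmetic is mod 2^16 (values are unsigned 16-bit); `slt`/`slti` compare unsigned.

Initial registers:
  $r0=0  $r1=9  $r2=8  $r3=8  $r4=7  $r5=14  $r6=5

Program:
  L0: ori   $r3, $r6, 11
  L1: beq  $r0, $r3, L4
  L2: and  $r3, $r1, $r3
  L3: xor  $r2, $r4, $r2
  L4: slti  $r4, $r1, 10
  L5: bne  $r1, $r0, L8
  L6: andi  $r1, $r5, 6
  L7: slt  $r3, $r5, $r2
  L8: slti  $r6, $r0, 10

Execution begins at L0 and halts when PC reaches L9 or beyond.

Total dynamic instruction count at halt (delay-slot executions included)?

#0 ori   $r3, $r6, 11 ; 0/9/8/15/7/14/5
#1 beq  $r0, $r3, L4 ; 0/9/8/15/7/14/5 ; →fallthru
#2 and  $r3, $r1, $r3 ; 0/9/8/9/7/14/5
#3 xor  $r2, $r4, $r2 ; 0/9/15/9/7/14/5
#4 slti  $r4, $r1, 10 ; 0/9/15/9/1/14/5
#5 bne  $r1, $r0, L8 ; 0/9/15/9/1/14/5 ; →target
#6 andi  $r1, $r5, 6 ; 0/6/15/9/1/14/5
#8 slti  $r6, $r0, 10 ; 0/6/15/9/1/14/1

8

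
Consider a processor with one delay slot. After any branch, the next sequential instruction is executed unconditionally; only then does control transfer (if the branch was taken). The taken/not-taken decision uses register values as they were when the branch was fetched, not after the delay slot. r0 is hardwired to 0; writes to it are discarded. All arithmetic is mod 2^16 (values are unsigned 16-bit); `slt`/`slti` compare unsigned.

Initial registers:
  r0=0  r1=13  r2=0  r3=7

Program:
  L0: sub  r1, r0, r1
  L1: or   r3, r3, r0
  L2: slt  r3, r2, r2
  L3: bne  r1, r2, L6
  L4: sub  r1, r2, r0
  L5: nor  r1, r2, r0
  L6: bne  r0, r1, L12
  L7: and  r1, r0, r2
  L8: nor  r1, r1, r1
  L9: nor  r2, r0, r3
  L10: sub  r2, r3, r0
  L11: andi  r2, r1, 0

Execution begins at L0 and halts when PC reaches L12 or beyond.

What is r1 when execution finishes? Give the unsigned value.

  step pc=0: sub  r1, r0, r1  regs=(0,65523,0,7)
  step pc=1: or   r3, r3, r0  regs=(0,65523,0,7)
  step pc=2: slt  r3, r2, r2  regs=(0,65523,0,0)
  step pc=3: bne  r1, r2, L6  cond=T  regs=(0,65523,0,0)
  step pc=4: sub  r1, r2, r0  regs=(0,0,0,0)
  step pc=6: bne  r0, r1, L12  cond=F  regs=(0,0,0,0)
  step pc=7: and  r1, r0, r2  regs=(0,0,0,0)
  step pc=8: nor  r1, r1, r1  regs=(0,65535,0,0)
  step pc=9: nor  r2, r0, r3  regs=(0,65535,65535,0)
  step pc=10: sub  r2, r3, r0  regs=(0,65535,0,0)
  step pc=11: andi  r2, r1, 0  regs=(0,65535,0,0)

65535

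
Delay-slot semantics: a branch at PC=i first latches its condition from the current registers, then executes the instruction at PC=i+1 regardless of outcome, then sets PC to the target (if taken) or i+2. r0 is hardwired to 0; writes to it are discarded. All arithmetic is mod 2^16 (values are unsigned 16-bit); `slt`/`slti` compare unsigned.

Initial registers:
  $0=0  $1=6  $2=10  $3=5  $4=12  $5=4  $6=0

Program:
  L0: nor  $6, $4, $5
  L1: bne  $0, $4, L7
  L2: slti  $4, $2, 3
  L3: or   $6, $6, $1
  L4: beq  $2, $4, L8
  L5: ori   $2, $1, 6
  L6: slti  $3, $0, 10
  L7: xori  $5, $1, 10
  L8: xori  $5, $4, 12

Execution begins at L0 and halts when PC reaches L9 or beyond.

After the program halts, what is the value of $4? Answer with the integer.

0

#0 nor  $6, $4, $5 ; 0/6/10/5/12/4/65523
#1 bne  $0, $4, L7 ; 0/6/10/5/12/4/65523 ; →target
#2 slti  $4, $2, 3 ; 0/6/10/5/0/4/65523
#7 xori  $5, $1, 10 ; 0/6/10/5/0/12/65523
#8 xori  $5, $4, 12 ; 0/6/10/5/0/12/65523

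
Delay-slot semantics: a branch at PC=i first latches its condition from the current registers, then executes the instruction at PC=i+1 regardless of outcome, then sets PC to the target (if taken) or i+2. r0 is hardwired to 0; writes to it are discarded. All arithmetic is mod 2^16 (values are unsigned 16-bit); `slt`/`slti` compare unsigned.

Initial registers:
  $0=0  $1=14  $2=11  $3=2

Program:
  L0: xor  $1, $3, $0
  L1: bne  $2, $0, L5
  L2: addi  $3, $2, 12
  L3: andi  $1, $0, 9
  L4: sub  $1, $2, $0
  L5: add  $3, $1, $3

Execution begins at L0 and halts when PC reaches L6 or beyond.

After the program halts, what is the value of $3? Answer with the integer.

PC=0  xor  $1, $3, $0        | $0=0 $1=2 $2=11 $3=2
PC=1  bne  $2, $0, L5        | $0=0 $1=2 $2=11 $3=2  [TAKEN]
PC=2  addi  $3, $2, 12       | $0=0 $1=2 $2=11 $3=23
PC=5  add  $3, $1, $3        | $0=0 $1=2 $2=11 $3=25

25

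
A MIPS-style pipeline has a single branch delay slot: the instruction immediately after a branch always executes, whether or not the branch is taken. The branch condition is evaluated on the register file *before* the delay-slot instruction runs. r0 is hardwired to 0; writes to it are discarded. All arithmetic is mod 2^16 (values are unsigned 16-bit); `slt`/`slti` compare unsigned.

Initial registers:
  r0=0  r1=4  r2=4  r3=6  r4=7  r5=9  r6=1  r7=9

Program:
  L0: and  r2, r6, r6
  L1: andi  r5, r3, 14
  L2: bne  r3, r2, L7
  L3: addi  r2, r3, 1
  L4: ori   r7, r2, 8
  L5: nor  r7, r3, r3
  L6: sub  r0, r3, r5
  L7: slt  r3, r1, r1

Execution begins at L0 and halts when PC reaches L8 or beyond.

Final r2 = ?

7

[0] and  r2, r6, r6  →  {r0:0, r1:4, r2:1, r3:6, r4:7, r5:9, r6:1, r7:9}
[1] andi  r5, r3, 14  →  {r0:0, r1:4, r2:1, r3:6, r4:7, r5:6, r6:1, r7:9}
[2] bne  r3, r2, L7  →  {r0:0, r1:4, r2:1, r3:6, r4:7, r5:6, r6:1, r7:9}  ⟨branch taken⟩
[3] addi  r2, r3, 1  →  {r0:0, r1:4, r2:7, r3:6, r4:7, r5:6, r6:1, r7:9}
[7] slt  r3, r1, r1  →  {r0:0, r1:4, r2:7, r3:0, r4:7, r5:6, r6:1, r7:9}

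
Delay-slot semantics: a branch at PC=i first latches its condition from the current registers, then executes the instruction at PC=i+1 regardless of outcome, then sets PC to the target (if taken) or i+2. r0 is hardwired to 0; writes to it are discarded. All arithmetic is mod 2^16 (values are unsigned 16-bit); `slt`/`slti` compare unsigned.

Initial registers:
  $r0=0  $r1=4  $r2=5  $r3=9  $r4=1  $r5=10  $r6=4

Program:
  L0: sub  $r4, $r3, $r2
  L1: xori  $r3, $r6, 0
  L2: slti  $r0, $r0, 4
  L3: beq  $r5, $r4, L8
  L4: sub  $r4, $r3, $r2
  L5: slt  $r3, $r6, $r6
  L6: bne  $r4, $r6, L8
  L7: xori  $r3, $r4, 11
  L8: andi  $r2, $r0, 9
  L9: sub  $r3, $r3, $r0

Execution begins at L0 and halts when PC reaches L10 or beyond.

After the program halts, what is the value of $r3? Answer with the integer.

65524

[0] sub  $r4, $r3, $r2  →  {$r0:0, $r1:4, $r2:5, $r3:9, $r4:4, $r5:10, $r6:4}
[1] xori  $r3, $r6, 0  →  {$r0:0, $r1:4, $r2:5, $r3:4, $r4:4, $r5:10, $r6:4}
[2] slti  $r0, $r0, 4  →  {$r0:0, $r1:4, $r2:5, $r3:4, $r4:4, $r5:10, $r6:4}
[3] beq  $r5, $r4, L8  →  {$r0:0, $r1:4, $r2:5, $r3:4, $r4:4, $r5:10, $r6:4}  ⟨branch fallthrough⟩
[4] sub  $r4, $r3, $r2  →  {$r0:0, $r1:4, $r2:5, $r3:4, $r4:65535, $r5:10, $r6:4}
[5] slt  $r3, $r6, $r6  →  {$r0:0, $r1:4, $r2:5, $r3:0, $r4:65535, $r5:10, $r6:4}
[6] bne  $r4, $r6, L8  →  {$r0:0, $r1:4, $r2:5, $r3:0, $r4:65535, $r5:10, $r6:4}  ⟨branch taken⟩
[7] xori  $r3, $r4, 11  →  {$r0:0, $r1:4, $r2:5, $r3:65524, $r4:65535, $r5:10, $r6:4}
[8] andi  $r2, $r0, 9  →  {$r0:0, $r1:4, $r2:0, $r3:65524, $r4:65535, $r5:10, $r6:4}
[9] sub  $r3, $r3, $r0  →  {$r0:0, $r1:4, $r2:0, $r3:65524, $r4:65535, $r5:10, $r6:4}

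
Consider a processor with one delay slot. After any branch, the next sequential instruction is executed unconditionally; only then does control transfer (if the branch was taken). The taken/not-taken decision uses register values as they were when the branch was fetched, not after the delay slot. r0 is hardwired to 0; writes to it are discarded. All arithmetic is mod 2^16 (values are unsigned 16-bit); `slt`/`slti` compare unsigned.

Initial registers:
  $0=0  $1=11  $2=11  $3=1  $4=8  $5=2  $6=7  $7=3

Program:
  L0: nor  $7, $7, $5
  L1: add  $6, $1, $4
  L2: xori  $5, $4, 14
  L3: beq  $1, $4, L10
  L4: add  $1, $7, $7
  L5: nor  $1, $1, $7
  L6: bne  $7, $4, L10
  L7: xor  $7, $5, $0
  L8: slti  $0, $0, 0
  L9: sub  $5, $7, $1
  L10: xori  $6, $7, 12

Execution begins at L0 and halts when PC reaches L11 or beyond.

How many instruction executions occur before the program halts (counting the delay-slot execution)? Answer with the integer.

9

PC=0  nor  $7, $7, $5        | $0=0 $1=11 $2=11 $3=1 $4=8 $5=2 $6=7 $7=65532
PC=1  add  $6, $1, $4        | $0=0 $1=11 $2=11 $3=1 $4=8 $5=2 $6=19 $7=65532
PC=2  xori  $5, $4, 14       | $0=0 $1=11 $2=11 $3=1 $4=8 $5=6 $6=19 $7=65532
PC=3  beq  $1, $4, L10       | $0=0 $1=11 $2=11 $3=1 $4=8 $5=6 $6=19 $7=65532  [not taken]
PC=4  add  $1, $7, $7        | $0=0 $1=65528 $2=11 $3=1 $4=8 $5=6 $6=19 $7=65532
PC=5  nor  $1, $1, $7        | $0=0 $1=3 $2=11 $3=1 $4=8 $5=6 $6=19 $7=65532
PC=6  bne  $7, $4, L10       | $0=0 $1=3 $2=11 $3=1 $4=8 $5=6 $6=19 $7=65532  [TAKEN]
PC=7  xor  $7, $5, $0        | $0=0 $1=3 $2=11 $3=1 $4=8 $5=6 $6=19 $7=6
PC=10 xori  $6, $7, 12       | $0=0 $1=3 $2=11 $3=1 $4=8 $5=6 $6=10 $7=6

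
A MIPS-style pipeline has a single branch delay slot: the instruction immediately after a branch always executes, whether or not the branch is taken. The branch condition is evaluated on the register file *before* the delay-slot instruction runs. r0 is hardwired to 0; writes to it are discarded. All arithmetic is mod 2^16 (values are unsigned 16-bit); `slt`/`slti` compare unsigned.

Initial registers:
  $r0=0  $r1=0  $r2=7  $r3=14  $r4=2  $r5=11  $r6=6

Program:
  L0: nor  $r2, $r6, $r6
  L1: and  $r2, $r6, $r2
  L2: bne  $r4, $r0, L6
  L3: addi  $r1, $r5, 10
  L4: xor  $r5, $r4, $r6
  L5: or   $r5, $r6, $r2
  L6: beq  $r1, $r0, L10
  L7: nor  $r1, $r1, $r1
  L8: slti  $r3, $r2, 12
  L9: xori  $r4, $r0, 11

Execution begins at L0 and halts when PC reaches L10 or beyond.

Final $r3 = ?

[0] nor  $r2, $r6, $r6  →  {$r0:0, $r1:0, $r2:65529, $r3:14, $r4:2, $r5:11, $r6:6}
[1] and  $r2, $r6, $r2  →  {$r0:0, $r1:0, $r2:0, $r3:14, $r4:2, $r5:11, $r6:6}
[2] bne  $r4, $r0, L6  →  {$r0:0, $r1:0, $r2:0, $r3:14, $r4:2, $r5:11, $r6:6}  ⟨branch taken⟩
[3] addi  $r1, $r5, 10  →  {$r0:0, $r1:21, $r2:0, $r3:14, $r4:2, $r5:11, $r6:6}
[6] beq  $r1, $r0, L10  →  {$r0:0, $r1:21, $r2:0, $r3:14, $r4:2, $r5:11, $r6:6}  ⟨branch fallthrough⟩
[7] nor  $r1, $r1, $r1  →  {$r0:0, $r1:65514, $r2:0, $r3:14, $r4:2, $r5:11, $r6:6}
[8] slti  $r3, $r2, 12  →  {$r0:0, $r1:65514, $r2:0, $r3:1, $r4:2, $r5:11, $r6:6}
[9] xori  $r4, $r0, 11  →  {$r0:0, $r1:65514, $r2:0, $r3:1, $r4:11, $r5:11, $r6:6}

1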